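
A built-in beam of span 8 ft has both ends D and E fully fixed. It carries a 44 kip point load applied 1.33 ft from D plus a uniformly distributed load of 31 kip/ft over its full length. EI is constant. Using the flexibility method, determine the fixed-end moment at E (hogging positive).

Release both end moments; the primary structure is a simply-supported span DE with redundants M_D and M_E.
End rotations of the released simple span under the applied load (×1/EI):
  at D: point load 44 at a = 1.33: Pab(L + b)/(6LEI) = 119.3/EI
  at E: point load 44 at a = 1.33: Pab(L + a)/(6LEI) = 75.87/EI
  at D: UDL 31: wL³/(24EI) = 661.3/EI
  at E: UDL 31: wL³/(24EI) = 661.3/EI
  θ_D0 = 780.6/EI,  θ_E0 = 737.2/EI
Flexibility coefficients: a unit moment at one end gives L/(3EI) there and L/(6EI) at the far end, so f₁₁ = f₂₂ = 2.667/EI and f₁₂ = f₂₁ = 1.333/EI.
Compatibility — zero rotation at each built-in end:
  2.667 M_D + 1.333 M_E = 780.6
  1.333 M_D + 2.667 M_E = 737.2
Solving the pair gives M_D = 206 kip·ft and M_E = 173.4 kip·ft (hogging).

M_E = 173.4 kip·ft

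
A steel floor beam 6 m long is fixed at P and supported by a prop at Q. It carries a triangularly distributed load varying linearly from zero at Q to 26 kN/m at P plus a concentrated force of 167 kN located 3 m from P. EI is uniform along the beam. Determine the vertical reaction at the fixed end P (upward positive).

Choose R_Q as the redundant. The primary structure is the cantilever fixed at P.
Free-end deflection of the primary structure under the applied loading (downward +):
  triangular load, peak 26 at the fixed end: w₀L⁴/(30EI) = 1123/EI
  point load 167 at a = 3: Pa²(3L − a)/(6EI) = 3758/EI
  δ_0 = 4881/EI
Tip deflection under a unit load at Q: L³/(3EI) = 72/EI.
Compatibility at Q: δ_0 − R_Q·δ_{QQ} = 0, so R_Q = 4881/72 = 67.79 kN.
Vertical equilibrium: R_P = ΣP − R_Q = 245 − 67.79 = 177.2 kN.

R_P = 177.2 kN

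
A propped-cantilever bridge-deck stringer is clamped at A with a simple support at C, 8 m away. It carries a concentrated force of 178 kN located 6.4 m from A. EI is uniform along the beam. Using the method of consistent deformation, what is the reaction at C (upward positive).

R_C = 125.3 kN

Remove the prop at C; the released (primary) structure is a cantilever built in at A.
Deflection at C on the released cantilever, summing each load's contribution:
  point load 178 at a = 6.4: Pa²(3L − a)/(6EI) = 21387/EI
Flexibility coefficient — unit upward force at C: δ_{CC} = L³/(3EI) = 170.7/EI.
Compatibility at C: δ_0 − R_C·δ_{CC} = 0, so R_C = 21387/170.7 = 125.3 kN.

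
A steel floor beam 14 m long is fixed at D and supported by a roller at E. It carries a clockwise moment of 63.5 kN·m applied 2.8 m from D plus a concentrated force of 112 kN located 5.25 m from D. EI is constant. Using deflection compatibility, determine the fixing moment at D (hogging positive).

M_D = 327.8 kN·m

Remove the prop at E; the released (primary) structure is a cantilever built in at D.
Primary-structure tip deflection at E by superposition:
  clockwise couple 63.5 at a = 2.8: M₀a(2L − a)/(2EI) = 2240/EI
  point load 112 at a = 5.25: Pa²(3L − a)/(6EI) = 18908/EI
  δ_0 = 21148/EI
Flexibility coefficient — unit upward force at E: δ_{EE} = L³/(3EI) = 914.7/EI.
The prop prevents deflection at E: R_E = δ_0/δ_{EE} = 21148/914.7 = 23.12 kN.
Moment equilibrium about D: M_D = Σ(load moments about D) − R_E·L = 651.5 − 23.12×14 = 327.8 kN·m.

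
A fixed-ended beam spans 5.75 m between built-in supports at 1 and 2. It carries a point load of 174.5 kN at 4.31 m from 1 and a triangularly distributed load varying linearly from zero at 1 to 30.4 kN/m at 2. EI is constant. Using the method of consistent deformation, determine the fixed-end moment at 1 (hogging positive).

Release both end moments; the primary structure is a simply-supported span 12 with redundants M_1 and M_2.
End rotations of the released simple span under the applied load (×1/EI):
  at 1: point load 174.5 at a = 4.31: Pab(L + b)/(6LEI) = 225.7/EI
  at 2: point load 174.5 at a = 4.31: Pab(L + a)/(6LEI) = 315.8/EI
  at 1: triangular load, peak 30.4: 7w₀L³/(360EI) = 112.4/EI
  at 2: triangular load, peak 30.4: w₀L³/(45EI) = 128.4/EI
  θ_10 = 338.1/EI,  θ_20 = 444.2/EI
Flexibility coefficients: a unit moment at one end gives L/(3EI) there and L/(6EI) at the far end, so f₁₁ = f₂₂ = 1.917/EI and f₁₂ = f₂₁ = 0.9583/EI.
Compatibility — zero rotation at each built-in end:
  1.917 M_1 + 0.9583 M_2 = 338.1
  0.9583 M_1 + 1.917 M_2 = 444.2
Solving the pair gives M_1 = 80.67 kN·m and M_2 = 191.4 kN·m (hogging).

M_1 = 80.67 kN·m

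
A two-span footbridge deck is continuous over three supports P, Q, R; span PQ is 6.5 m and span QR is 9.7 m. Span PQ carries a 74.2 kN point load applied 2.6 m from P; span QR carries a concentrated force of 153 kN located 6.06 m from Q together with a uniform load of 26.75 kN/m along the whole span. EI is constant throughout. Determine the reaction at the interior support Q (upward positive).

R_Q = 310.4 kN

Release continuity at Q by inserting a hinge; the redundant is the internal moment M_Q. The primary structure is two simply-supported spans PQ and QR.
End slopes at the hinge Q, treating each span as simply supported:
  span PQ: point load 74.2 at a = 2.6: Pab(L + a)/(6LEI) = 175.6/EI
  span QR: point load 153 at a = 6.06: Pab(L + b)/(6LEI) = 773.6/EI
  span QR: UDL 26.75: wL³/(24EI) = 1017/EI
  relative rotation θ_0 = (175.6 + 1791)/EI = 1966/EI
A unit hogging moment at Q produces rotation L₁/(3EI) + L₂/(3EI) = 5.4/EI.
Compatibility: M_Q·(L₁+L₂)/(3EI) = θ_0, giving M_Q = 364.1 kN·m (hogging).
Span PQ, ΣM about P with M_Q applied at Q: R_Q^{PQ}·6.5 = 192.9 + 364.1, so R_Q^{PQ} = 85.7 kN and R_P = 74.2 − 85.7 = -11.5 kN.
Span QR, ΣM about R: R_Q^{QR}·9.7 = 1815 + 364.1, so R_Q^{QR} = 224.7 kN and R_R = 412.5 − 224.7 = 187.8 kN.
R_Q = 85.7 + 224.7 = 310.4 kN.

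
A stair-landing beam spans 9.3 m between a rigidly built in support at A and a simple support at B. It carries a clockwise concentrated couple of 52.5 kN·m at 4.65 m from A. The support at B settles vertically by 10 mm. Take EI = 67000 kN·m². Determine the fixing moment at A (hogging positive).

M_A = 16.68 kN·m

Choose R_B as the redundant. The primary structure is the cantilever fixed at A.
Free-end deflection of the primary structure under the applied loading (downward +):
  clockwise couple 52.5 at a = 4.65: M₀a(2L − a)/(2EI) = 1703/EI
Tip deflection under a unit load at B: L³/(3EI) = 268.1/EI.
With EI = 67000 kN·m²: δ_0 = 0.025415 m and δ_{BB} = 0.004002 m/kN.
Compatibility — the beam at B must follow the support down by 0.01 m: δ_0 − R_B·δ_{BB} = 0.01, so R_B = (0.025415 − 0.01)/0.004002 = 3.852 kN.
Moment equilibrium about A: M_A = Σ(load moments about A) − R_B·L = 52.5 − 3.852×9.3 = 16.68 kN·m.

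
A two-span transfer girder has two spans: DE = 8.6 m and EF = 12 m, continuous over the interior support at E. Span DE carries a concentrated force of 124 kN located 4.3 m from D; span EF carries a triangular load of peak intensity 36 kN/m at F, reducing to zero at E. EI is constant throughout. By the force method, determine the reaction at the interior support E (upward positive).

R_E = 185.8 kN

Insert a hinge at E; M_E is the redundant, and each span becomes simply supported.
End slopes at the hinge E, treating each span as simply supported:
  span DE: point load 124 at a = 4.3: Pab(L + a)/(6LEI) = 573.2/EI
  span EF: triangular load, peak 36: 7w₀L³/(360EI) = 1210/EI
  relative rotation θ_0 = (573.2 + 1210)/EI = 1783/EI
A unit hogging moment at E produces rotation L₁/(3EI) + L₂/(3EI) = 6.867/EI.
Compatibility: M_E·(L₁+L₂)/(3EI) = θ_0, giving M_E = 259.6 kN·m (hogging).
Span DE, ΣM about D with M_E applied at E: R_E^{DE}·8.6 = 533.2 + 259.6, so R_E^{DE} = 92.19 kN and R_D = 124 − 92.19 = 31.81 kN.
Span EF, ΣM about F: R_E^{EF}·12 = 864 + 259.6, so R_E^{EF} = 93.64 kN and R_F = 216 − 93.64 = 122.4 kN.
R_E = 92.19 + 93.64 = 185.8 kN.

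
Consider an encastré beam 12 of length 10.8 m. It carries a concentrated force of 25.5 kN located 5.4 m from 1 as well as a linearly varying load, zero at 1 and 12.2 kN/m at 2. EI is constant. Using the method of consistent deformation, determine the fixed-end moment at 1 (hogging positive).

M_1 = 81.86 kN·m

Release both end moments; the primary structure is a simply-supported span 12 with redundants M_1 and M_2.
On the primary (simply-supported) span, the end slopes from the loading are:
  at 1: point load 25.5 at a = 5.4: Pab(L + b)/(6LEI) = 185.9/EI
  at 2: point load 25.5 at a = 5.4: Pab(L + a)/(6LEI) = 185.9/EI
  at 1: triangular load, peak 12.2: 7w₀L³/(360EI) = 298.8/EI
  at 2: triangular load, peak 12.2: w₀L³/(45EI) = 341.5/EI
  θ_10 = 484.7/EI,  θ_20 = 527.4/EI
Flexibility coefficients: a unit moment at one end gives L/(3EI) there and L/(6EI) at the far end, so f₁₁ = f₂₂ = 3.6/EI and f₁₂ = f₂₁ = 1.8/EI.
Compatibility — zero rotation at each built-in end:
  3.6 M_1 + 1.8 M_2 = 484.7
  1.8 M_1 + 3.6 M_2 = 527.4
Solving the pair gives M_1 = 81.86 kN·m and M_2 = 105.6 kN·m (hogging).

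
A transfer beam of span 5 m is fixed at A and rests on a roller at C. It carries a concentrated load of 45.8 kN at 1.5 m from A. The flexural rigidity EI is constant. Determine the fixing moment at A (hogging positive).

M_A = 40.88 kN·m

Choose R_C as the redundant. The primary structure is the cantilever fixed at A.
Downward deflection at the released point C due to the loads:
  point load 45.8 at a = 1.5: Pa²(3L − a)/(6EI) = 231.9/EI
Flexibility coefficient — unit upward force at C: δ_{CC} = L³/(3EI) = 41.67/EI.
The prop prevents deflection at C: R_C = δ_0/δ_{CC} = 231.9/41.67 = 5.565 kN.
Moment equilibrium about A: M_A = Σ(load moments about A) − R_C·L = 68.7 − 5.565×5 = 40.88 kN·m.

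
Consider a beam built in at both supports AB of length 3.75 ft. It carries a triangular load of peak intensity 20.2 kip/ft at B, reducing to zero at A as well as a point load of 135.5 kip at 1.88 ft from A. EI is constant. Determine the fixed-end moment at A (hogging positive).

Take the two fixed-end moments M_A, M_B as redundants; the released structure is the simple span AB.
On the primary (simply-supported) span, the end slopes from the loading are:
  at A: triangular load, peak 20.2: 7w₀L³/(360EI) = 20.71/EI
  at B: triangular load, peak 20.2: w₀L³/(45EI) = 23.67/EI
  at A: point load 135.5 at a = 1.88: Pab(L + b)/(6LEI) = 119/EI
  at B: point load 135.5 at a = 1.88: Pab(L + a)/(6LEI) = 119.2/EI
  θ_A0 = 139.7/EI,  θ_B0 = 142.9/EI
Flexibility coefficients: a unit moment at one end gives L/(3EI) there and L/(6EI) at the far end, so f₁₁ = f₂₂ = 1.25/EI and f₁₂ = f₂₁ = 0.625/EI.
Compatibility — zero rotation at each built-in end:
  1.25 M_A + 0.625 M_B = 139.7
  0.625 M_A + 1.25 M_B = 142.9
Solving the pair gives M_A = 72.81 kip·ft and M_B = 77.89 kip·ft (hogging).

M_A = 72.81 kip·ft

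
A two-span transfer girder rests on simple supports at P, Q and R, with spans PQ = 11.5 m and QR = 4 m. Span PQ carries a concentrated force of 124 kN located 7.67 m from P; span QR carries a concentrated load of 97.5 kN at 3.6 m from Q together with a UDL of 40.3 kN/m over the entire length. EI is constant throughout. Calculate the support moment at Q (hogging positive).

Insert a hinge at Q; M_Q is the redundant, and each span becomes simply supported.
Discontinuity in slope at Q on the released structure — sum the simple-span end rotations:
  span PQ: point load 124 at a = 7.67: Pab(L + a)/(6LEI) = 1012/EI
  span QR: point load 97.5 at a = 3.6: Pab(L + b)/(6LEI) = 25.74/EI
  span QR: UDL 40.3: wL³/(24EI) = 107.5/EI
  relative rotation θ_0 = (1012 + 133.2)/EI = 1145/EI
A unit hogging moment at Q produces rotation L₁/(3EI) + L₂/(3EI) = 5.167/EI.
Compatibility: M_Q·(L₁+L₂)/(3EI) = θ_0, giving M_Q = 221.7 kN·m (hogging).

M_Q = 221.7 kN·m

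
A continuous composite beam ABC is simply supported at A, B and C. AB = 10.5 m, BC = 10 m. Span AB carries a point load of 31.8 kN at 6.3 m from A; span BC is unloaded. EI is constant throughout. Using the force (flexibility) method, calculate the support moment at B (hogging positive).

Release continuity at B by inserting a hinge; the redundant is the internal moment M_B. The primary structure is two simply-supported spans AB and BC.
Discontinuity in slope at B on the released structure — sum the simple-span end rotations:
  span AB: point load 31.8 at a = 6.3: Pab(L + a)/(6LEI) = 224.4/EI
  relative rotation θ_0 = (224.4 + 0)/EI = 224.4/EI
A unit hogging moment at B produces rotation L₁/(3EI) + L₂/(3EI) = 6.833/EI.
Slope continuity at B: θ_0 = M_B·6.833/EI, so M_B = 224.4/6.833 = 32.84 kN·m (hogging).

M_B = 32.84 kN·m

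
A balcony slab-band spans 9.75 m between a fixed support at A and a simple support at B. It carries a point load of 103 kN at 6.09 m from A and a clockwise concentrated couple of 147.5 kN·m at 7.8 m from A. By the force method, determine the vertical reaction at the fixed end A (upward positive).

Remove the prop at B; the released (primary) structure is a cantilever built in at A.
Free-end deflection of the primary structure under the applied loading (downward +):
  point load 103 at a = 6.09: Pa²(3L − a)/(6EI) = 14745/EI
  clockwise couple 147.5 at a = 7.8: M₀a(2L − a)/(2EI) = 6730/EI
  δ_0 = 21476/EI
Flexibility coefficient — unit upward force at B: δ_{BB} = L³/(3EI) = 309/EI.
Compatibility at B: δ_0 − R_B·δ_{BB} = 0, so R_B = 21476/309 = 69.51 kN.
Vertical equilibrium: R_A = ΣP − R_B = 103 − 69.51 = 33.49 kN.

R_A = 33.49 kN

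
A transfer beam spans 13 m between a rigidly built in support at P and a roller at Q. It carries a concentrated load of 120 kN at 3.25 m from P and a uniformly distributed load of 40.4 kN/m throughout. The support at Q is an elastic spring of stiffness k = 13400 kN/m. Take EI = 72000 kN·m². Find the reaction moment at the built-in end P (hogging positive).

M_P = 1129 kN·m

Release the roller at Q. Primary structure: cantilever fixed at P.
Free-end deflection of the primary structure under the applied loading (downward +):
  point load 120 at a = 3.25: Pa²(3L − a)/(6EI) = 7552/EI
  UDL 40.4: wL⁴/(8EI) = 144233/EI
  δ_0 = 151785/EI
Tip deflection under a unit load at Q: L³/(3EI) = 732.3/EI.
With EI = 72000 kN·m²: δ_0 = 2.1081 m and δ_{QQ} = 0.010171 m/kN.
Compatibility — the spring shortens by R_Q/k under the reaction it provides: δ_0 − R_Q·δ_{QQ} = R_Q/k. With 1/k = 0.000075 m/kN, R_Q = δ_0 / (δ_{QQ} + 1/k) = 2.1081 / (0.010171 + 0.000075) = 205.8 kN.
Moment equilibrium about P: M_P = Σ(load moments about P) − R_Q·L = 3804 − 205.8×13 = 1129 kN·m.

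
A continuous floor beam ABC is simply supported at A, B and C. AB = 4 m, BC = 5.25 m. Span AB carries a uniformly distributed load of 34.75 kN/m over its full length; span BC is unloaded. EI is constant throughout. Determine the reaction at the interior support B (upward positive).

R_B = 82.74 kN

Take M_B as the redundant. Released structure: two simple spans AB and BC with a hinge at B.
Discontinuity in slope at B on the released structure — sum the simple-span end rotations:
  span AB: UDL 34.75: wL³/(24EI) = 92.67/EI
  relative rotation θ_0 = (92.67 + 0)/EI = 92.67/EI
A unit hogging moment at B produces rotation L₁/(3EI) + L₂/(3EI) = 3.083/EI.
Slope continuity at B: θ_0 = M_B·3.083/EI, so M_B = 92.67/3.083 = 30.05 kN·m (hogging).
Span AB, ΣM about A with M_B applied at B: R_B^{AB}·4 = 278 + 30.05, so R_B^{AB} = 77.01 kN and R_A = 139 − 77.01 = 61.99 kN.
Span BC, ΣM about C: R_B^{BC}·5.25 = 0 + 30.05, so R_B^{BC} = 5.725 kN and R_C = 0 − 5.725 = -5.725 kN.
R_B = 77.01 + 5.725 = 82.74 kN.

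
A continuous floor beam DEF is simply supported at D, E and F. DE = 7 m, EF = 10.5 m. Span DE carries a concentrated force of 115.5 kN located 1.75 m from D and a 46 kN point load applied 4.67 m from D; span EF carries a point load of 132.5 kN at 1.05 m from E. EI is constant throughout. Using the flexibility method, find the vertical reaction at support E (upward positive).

Take M_E as the redundant. Released structure: two simple spans DE and EF with a hinge at E.
Discontinuity in slope at E on the released structure — sum the simple-span end rotations:
  span DE: point load 115.5 at a = 1.75: Pab(L + a)/(6LEI) = 221.1/EI
  span DE: point load 46 at a = 4.67: Pab(L + a)/(6LEI) = 139.1/EI
  span EF: point load 132.5 at a = 1.05: Pab(L + b)/(6LEI) = 416.3/EI
  relative rotation θ_0 = (360.2 + 416.3)/EI = 776.5/EI
A unit hogging moment at E produces rotation L₁/(3EI) + L₂/(3EI) = 5.833/EI.
Slope continuity at E: θ_0 = M_E·5.833/EI, so M_E = 776.5/5.833 = 133.1 kN·m (hogging).
Span DE, ΣM about D with M_E applied at E: R_E^{DE}·7 = 416.9 + 133.1, so R_E^{DE} = 78.58 kN and R_D = 161.5 − 78.58 = 82.92 kN.
Span EF, ΣM about F: R_E^{EF}·10.5 = 1252 + 133.1, so R_E^{EF} = 131.9 kN and R_F = 132.5 − 131.9 = 0.5727 kN.
R_E = 78.58 + 131.9 = 210.5 kN.

R_E = 210.5 kN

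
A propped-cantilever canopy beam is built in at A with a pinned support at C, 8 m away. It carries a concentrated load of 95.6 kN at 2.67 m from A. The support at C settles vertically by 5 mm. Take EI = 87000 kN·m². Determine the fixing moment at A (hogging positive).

Release the roller at C. Primary structure: cantilever fixed at A.
Free-end deflection of the primary structure under the applied loading (downward +):
  point load 95.6 at a = 2.67: Pa²(3L − a)/(6EI) = 2423/EI
Tip deflection under a unit load at C: L³/(3EI) = 170.7/EI.
With EI = 87000 kN·m²: δ_0 = 0.027848 m and δ_{CC} = 0.001962 m/kN.
Compatibility — the beam at C must follow the support down by 0.005 m: δ_0 − R_C·δ_{CC} = 0.005, so R_C = (0.027848 − 0.005)/0.001962 = 11.65 kN.
Moment equilibrium about A: M_A = Σ(load moments about A) − R_C·L = 255.3 − 11.65×8 = 162.1 kN·m.

M_A = 162.1 kN·m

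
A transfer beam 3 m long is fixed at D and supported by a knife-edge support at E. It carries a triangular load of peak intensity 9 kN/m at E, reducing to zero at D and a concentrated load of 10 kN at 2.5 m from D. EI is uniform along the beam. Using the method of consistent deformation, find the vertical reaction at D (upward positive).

Take the reaction at E as the redundant and release it; the primary structure is a cantilever fixed at D.
Downward deflection at the released point E due to the loads:
  triangular load, peak 9 at the free end: 11w₀L⁴/(120EI) = 66.83/EI
  point load 10 at a = 2.5: Pa²(3L − a)/(6EI) = 67.71/EI
  δ_0 = 134.5/EI
Flexibility coefficient — unit upward force at E: δ_{EE} = L³/(3EI) = 9/EI.
Compatibility at E: δ_0 − R_E·δ_{EE} = 0, so R_E = 134.5/9 = 14.95 kN.
Vertical equilibrium: R_D = ΣP − R_E = 23.5 − 14.95 = 8.552 kN.

R_D = 8.552 kN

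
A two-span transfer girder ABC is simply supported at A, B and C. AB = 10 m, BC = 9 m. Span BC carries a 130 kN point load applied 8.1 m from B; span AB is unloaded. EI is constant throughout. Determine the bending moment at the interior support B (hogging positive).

Release continuity at B by inserting a hinge; the redundant is the internal moment M_B. The primary structure is two simply-supported spans AB and BC.
Rotations at B on the released spans (each span's end-slope, ×1/EI):
  span BC: point load 130 at a = 8.1: Pab(L + b)/(6LEI) = 173.7/EI
  relative rotation θ_0 = (0 + 173.7)/EI = 173.7/EI
A unit hogging moment at B produces rotation L₁/(3EI) + L₂/(3EI) = 6.333/EI.
Slope continuity at B: θ_0 = M_B·6.333/EI, so M_B = 173.7/6.333 = 27.43 kN·m (hogging).

M_B = 27.43 kN·m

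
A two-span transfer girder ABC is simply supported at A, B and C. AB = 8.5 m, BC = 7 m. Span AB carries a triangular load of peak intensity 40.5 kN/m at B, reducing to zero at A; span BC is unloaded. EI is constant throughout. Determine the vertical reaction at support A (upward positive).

Insert a hinge at B; M_B is the redundant, and each span becomes simply supported.
End slopes at the hinge B, treating each span as simply supported:
  span AB: triangular load, peak 40.5: w₀L³/(45EI) = 552.7/EI
  relative rotation θ_0 = (552.7 + 0)/EI = 552.7/EI
A unit hogging moment at B produces rotation L₁/(3EI) + L₂/(3EI) = 5.167/EI.
Compatibility: M_B·(L₁+L₂)/(3EI) = θ_0, giving M_B = 107 kN·m (hogging).
Span AB, ΣM about A with M_B applied at B: R_B^{AB}·8.5 = 975.4 + 107, so R_B^{AB} = 127.3 kN and R_A = 172.1 − 127.3 = 44.79 kN.

R_A = 44.79 kN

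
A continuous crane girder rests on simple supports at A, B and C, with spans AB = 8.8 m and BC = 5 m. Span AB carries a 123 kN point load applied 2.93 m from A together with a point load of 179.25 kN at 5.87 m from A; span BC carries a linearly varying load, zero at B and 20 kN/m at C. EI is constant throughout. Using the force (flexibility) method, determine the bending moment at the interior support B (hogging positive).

Insert a hinge at B; M_B is the redundant, and each span becomes simply supported.
End slopes at the hinge B, treating each span as simply supported:
  span AB: point load 123 at a = 2.93: Pab(L + a)/(6LEI) = 470/EI
  span AB: point load 179.25 at a = 5.87: Pab(L + a)/(6LEI) = 856.6/EI
  span BC: triangular load, peak 20: 7w₀L³/(360EI) = 48.61/EI
  relative rotation θ_0 = (1327 + 48.61)/EI = 1375/EI
A unit hogging moment at B produces rotation L₁/(3EI) + L₂/(3EI) = 4.6/EI.
Slope continuity at B: θ_0 = M_B·4.6/EI, so M_B = 1375/4.6 = 298.9 kN·m (hogging).

M_B = 298.9 kN·m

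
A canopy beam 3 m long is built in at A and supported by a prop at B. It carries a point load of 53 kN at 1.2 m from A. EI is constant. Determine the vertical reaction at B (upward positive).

Release the roller at B. Primary structure: cantilever fixed at A.
Free-end deflection of the primary structure under the applied loading (downward +):
  point load 53 at a = 1.2: Pa²(3L − a)/(6EI) = 99.22/EI
Flexibility coefficient — unit upward force at B: δ_{BB} = L³/(3EI) = 9/EI.
Compatibility at B: δ_0 − R_B·δ_{BB} = 0, so R_B = 99.22/9 = 11.02 kN.

R_B = 11.02 kN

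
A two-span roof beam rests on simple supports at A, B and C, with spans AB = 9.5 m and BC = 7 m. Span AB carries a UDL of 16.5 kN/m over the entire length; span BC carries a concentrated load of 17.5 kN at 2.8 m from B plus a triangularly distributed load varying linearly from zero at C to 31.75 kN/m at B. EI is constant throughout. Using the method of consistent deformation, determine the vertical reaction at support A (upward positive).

R_A = 61.41 kN

Release continuity at B by inserting a hinge; the redundant is the internal moment M_B. The primary structure is two simply-supported spans AB and BC.
End slopes at the hinge B, treating each span as simply supported:
  span AB: UDL 16.5: wL³/(24EI) = 589.4/EI
  span BC: point load 17.5 at a = 2.8: Pab(L + b)/(6LEI) = 54.88/EI
  span BC: triangular load, peak 31.75: w₀L³/(45EI) = 242/EI
  relative rotation θ_0 = (589.4 + 296.9)/EI = 886.3/EI
A unit hogging moment at B produces rotation L₁/(3EI) + L₂/(3EI) = 5.5/EI.
Compatibility: M_B·(L₁+L₂)/(3EI) = θ_0, giving M_B = 161.2 kN·m (hogging).
Span AB, ΣM about A with M_B applied at B: R_B^{AB}·9.5 = 744.6 + 161.2, so R_B^{AB} = 95.34 kN and R_A = 156.8 − 95.34 = 61.41 kN.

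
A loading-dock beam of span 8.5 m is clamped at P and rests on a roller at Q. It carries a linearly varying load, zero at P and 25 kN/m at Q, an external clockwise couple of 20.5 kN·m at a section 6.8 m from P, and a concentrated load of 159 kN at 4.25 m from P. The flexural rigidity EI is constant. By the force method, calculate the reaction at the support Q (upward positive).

Release the roller at Q. Primary structure: cantilever fixed at P.
Free-end deflection of the primary structure under the applied loading (downward +):
  triangular load, peak 25 at the free end: 11w₀L⁴/(120EI) = 11963/EI
  clockwise couple 20.5 at a = 6.8: M₀a(2L − a)/(2EI) = 710.9/EI
  point load 159 at a = 4.25: Pa²(3L − a)/(6EI) = 10171/EI
  δ_0 = 22845/EI
Tip deflection under a unit load at Q: L³/(3EI) = 204.7/EI.
The prop prevents deflection at Q: R_Q = δ_0/δ_{QQ} = 22845/204.7 = 111.6 kN.

R_Q = 111.6 kN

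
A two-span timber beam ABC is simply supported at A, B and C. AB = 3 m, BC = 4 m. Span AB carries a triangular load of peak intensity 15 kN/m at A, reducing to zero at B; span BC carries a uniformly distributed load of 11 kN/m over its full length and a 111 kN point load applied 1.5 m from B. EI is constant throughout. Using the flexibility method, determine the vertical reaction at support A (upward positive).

Insert a hinge at B; M_B is the redundant, and each span becomes simply supported.
Rotations at B on the released spans (each span's end-slope, ×1/EI):
  span AB: triangular load, peak 15: 7w₀L³/(360EI) = 7.875/EI
  span BC: UDL 11: wL³/(24EI) = 29.33/EI
  span BC: point load 111 at a = 1.5: Pab(L + b)/(6LEI) = 112.7/EI
  relative rotation θ_0 = (7.875 + 142.1)/EI = 149.9/EI
A unit hogging moment at B produces rotation L₁/(3EI) + L₂/(3EI) = 2.333/EI.
Compatibility: M_B·(L₁+L₂)/(3EI) = θ_0, giving M_B = 64.26 kN·m (hogging).
Span AB, ΣM about A with M_B applied at B: R_B^{AB}·3 = 22.5 + 64.26, so R_B^{AB} = 28.92 kN and R_A = 22.5 − 28.92 = -6.42 kN.

R_A = -6.42 kN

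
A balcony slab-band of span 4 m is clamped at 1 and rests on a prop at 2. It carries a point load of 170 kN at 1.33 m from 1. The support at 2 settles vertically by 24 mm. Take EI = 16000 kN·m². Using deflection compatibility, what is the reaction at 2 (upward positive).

R_2 = 7.067 kN

Remove the prop at 2; the released (primary) structure is a cantilever built in at 1.
Primary-structure tip deflection at 2 by superposition:
  point load 170 at a = 1.33: Pa²(3L − a)/(6EI) = 534.8/EI
Tip deflection under a unit load at 2: L³/(3EI) = 21.33/EI.
With EI = 16000 kN·m²: δ_0 = 0.033423 m and δ_{22} = 0.001333 m/kN.
Compatibility — the beam at 2 must follow the support down by 0.024 m: δ_0 − R_2·δ_{22} = 0.024, so R_2 = (0.033423 − 0.024)/0.001333 = 7.067 kN.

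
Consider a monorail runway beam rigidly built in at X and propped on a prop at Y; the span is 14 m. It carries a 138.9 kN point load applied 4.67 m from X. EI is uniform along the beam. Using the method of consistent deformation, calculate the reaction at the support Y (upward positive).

Take the reaction at Y as the redundant and release it; the primary structure is a cantilever fixed at X.
Primary-structure tip deflection at Y by superposition:
  point load 138.9 at a = 4.67: Pa²(3L − a)/(6EI) = 18847/EI
Tip deflection under a unit load at Y: L³/(3EI) = 914.7/EI.
The prop prevents deflection at Y: R_Y = δ_0/δ_{YY} = 18847/914.7 = 20.61 kN.

R_Y = 20.61 kN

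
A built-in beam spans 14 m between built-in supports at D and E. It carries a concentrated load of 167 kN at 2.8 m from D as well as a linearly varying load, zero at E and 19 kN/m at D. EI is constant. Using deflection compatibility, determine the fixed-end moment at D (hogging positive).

M_D = 485.5 kN·m

Take the two fixed-end moments M_D, M_E as redundants; the released structure is the simple span DE.
Simple-span end rotations at D and E under the given loads:
  at D: point load 167 at a = 2.8: Pab(L + b)/(6LEI) = 1571/EI
  at E: point load 167 at a = 2.8: Pab(L + a)/(6LEI) = 1047/EI
  at D: triangular load, peak 19: w₀L³/(45EI) = 1159/EI
  at E: triangular load, peak 19: 7w₀L³/(360EI) = 1014/EI
  θ_D0 = 2730/EI,  θ_E0 = 2061/EI
Flexibility coefficients: a unit moment at one end gives L/(3EI) there and L/(6EI) at the far end, so f₁₁ = f₂₂ = 4.667/EI and f₁₂ = f₂₁ = 2.333/EI.
Compatibility — zero rotation at each built-in end:
  4.667 M_D + 2.333 M_E = 2730
  2.333 M_D + 4.667 M_E = 2061
Solving the pair gives M_D = 485.5 kN·m and M_E = 198.9 kN·m (hogging).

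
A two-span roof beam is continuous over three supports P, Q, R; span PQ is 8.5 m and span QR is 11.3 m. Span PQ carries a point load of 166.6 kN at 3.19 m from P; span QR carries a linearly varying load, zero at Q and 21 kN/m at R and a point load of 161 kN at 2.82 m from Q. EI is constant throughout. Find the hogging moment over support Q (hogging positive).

M_Q = 357.5 kN·m

Insert a hinge at Q; M_Q is the redundant, and each span becomes simply supported.
Discontinuity in slope at Q on the released structure — sum the simple-span end rotations:
  span PQ: point load 166.6 at a = 3.19: Pab(L + a)/(6LEI) = 646.9/EI
  span QR: triangular load, peak 21: 7w₀L³/(360EI) = 589.2/EI
  span QR: point load 161 at a = 2.82: Pab(L + b)/(6LEI) = 1123/EI
  relative rotation θ_0 = (646.9 + 1712)/EI = 2359/EI
A unit hogging moment at Q produces rotation L₁/(3EI) + L₂/(3EI) = 6.6/EI.
Slope continuity at Q: θ_0 = M_Q·6.6/EI, so M_Q = 2359/6.6 = 357.5 kN·m (hogging).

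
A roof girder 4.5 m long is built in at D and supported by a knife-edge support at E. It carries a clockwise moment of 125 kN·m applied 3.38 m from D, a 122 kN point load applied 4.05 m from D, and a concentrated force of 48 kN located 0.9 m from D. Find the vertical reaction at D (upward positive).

Choose R_E as the redundant. The primary structure is the cantilever fixed at D.
Free-end deflection of the primary structure under the applied loading (downward +):
  clockwise couple 125 at a = 3.38: M₀a(2L − a)/(2EI) = 1187/EI
  point load 122 at a = 4.05: Pa²(3L − a)/(6EI) = 3152/EI
  point load 48 at a = 0.9: Pa²(3L − a)/(6EI) = 81.65/EI
  δ_0 = 4421/EI
Flexibility coefficient — unit upward force at E: δ_{EE} = L³/(3EI) = 30.38/EI.
Compatibility at E: δ_0 − R_E·δ_{EE} = 0, so R_E = 4421/30.38 = 145.5 kN.
Vertical equilibrium: R_D = ΣP − R_E = 170 − 145.5 = 24.47 kN.

R_D = 24.47 kN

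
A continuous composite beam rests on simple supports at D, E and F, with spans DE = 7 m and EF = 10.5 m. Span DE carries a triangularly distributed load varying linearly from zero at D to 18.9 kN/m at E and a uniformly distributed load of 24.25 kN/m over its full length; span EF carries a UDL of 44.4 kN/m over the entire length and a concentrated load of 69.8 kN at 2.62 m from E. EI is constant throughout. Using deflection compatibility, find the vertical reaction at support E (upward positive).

R_E = 539.1 kN

Take M_E as the redundant. Released structure: two simple spans DE and EF with a hinge at E.
End slopes at the hinge E, treating each span as simply supported:
  span DE: triangular load, peak 18.9: w₀L³/(45EI) = 144.1/EI
  span DE: UDL 24.25: wL³/(24EI) = 346.6/EI
  span EF: UDL 44.4: wL³/(24EI) = 2142/EI
  span EF: point load 69.8 at a = 2.62: Pab(L + b)/(6LEI) = 420.4/EI
  relative rotation θ_0 = (490.6 + 2562)/EI = 3053/EI
A unit hogging moment at E produces rotation L₁/(3EI) + L₂/(3EI) = 5.833/EI.
Compatibility: M_E·(L₁+L₂)/(3EI) = θ_0, giving M_E = 523.3 kN·m (hogging).
Span DE, ΣM about D with M_E applied at E: R_E^{DE}·7 = 902.8 + 523.3, so R_E^{DE} = 203.7 kN and R_D = 235.9 − 203.7 = 32.17 kN.
Span EF, ΣM about F: R_E^{EF}·10.5 = 2998 + 523.3, so R_E^{EF} = 335.3 kN and R_F = 536 − 335.3 = 200.7 kN.
R_E = 203.7 + 335.3 = 539.1 kN.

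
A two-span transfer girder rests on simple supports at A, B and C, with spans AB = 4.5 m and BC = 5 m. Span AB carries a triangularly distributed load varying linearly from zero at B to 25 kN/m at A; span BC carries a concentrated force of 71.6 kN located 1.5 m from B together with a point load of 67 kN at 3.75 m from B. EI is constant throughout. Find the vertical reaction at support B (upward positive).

R_B = 114.5 kN

Insert a hinge at B; M_B is the redundant, and each span becomes simply supported.
Rotations at B on the released spans (each span's end-slope, ×1/EI):
  span AB: triangular load, peak 25: 7w₀L³/(360EI) = 44.3/EI
  span BC: point load 71.6 at a = 1.5: Pab(L + b)/(6LEI) = 106.5/EI
  span BC: point load 67 at a = 3.75: Pab(L + b)/(6LEI) = 65.43/EI
  relative rotation θ_0 = (44.3 + 171.9)/EI = 216.2/EI
A unit hogging moment at B produces rotation L₁/(3EI) + L₂/(3EI) = 3.167/EI.
Compatibility: M_B·(L₁+L₂)/(3EI) = θ_0, giving M_B = 68.28 kN·m (hogging).
Span AB, ΣM about A with M_B applied at B: R_B^{AB}·4.5 = 84.38 + 68.28, so R_B^{AB} = 33.92 kN and R_A = 56.25 − 33.92 = 22.33 kN.
Span BC, ΣM about C: R_B^{BC}·5 = 334.4 + 68.28, so R_B^{BC} = 80.53 kN and R_C = 138.6 − 80.53 = 58.07 kN.
R_B = 33.92 + 80.53 = 114.5 kN.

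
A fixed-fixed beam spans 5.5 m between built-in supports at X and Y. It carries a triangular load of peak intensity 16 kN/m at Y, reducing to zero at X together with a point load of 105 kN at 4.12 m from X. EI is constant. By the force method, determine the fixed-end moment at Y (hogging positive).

M_Y = 105.5 kN·m

Release both end moments; the primary structure is a simply-supported span XY with redundants M_X and M_Y.
End rotations of the released simple span under the applied load (×1/EI):
  at X: triangular load, peak 16: 7w₀L³/(360EI) = 51.76/EI
  at Y: triangular load, peak 16: w₀L³/(45EI) = 59.16/EI
  at X: point load 105 at a = 4.12: Pab(L + b)/(6LEI) = 124.5/EI
  at Y: point load 105 at a = 4.12: Pab(L + a)/(6LEI) = 174/EI
  θ_X0 = 176.2/EI,  θ_Y0 = 233.2/EI
Flexibility coefficients: a unit moment at one end gives L/(3EI) there and L/(6EI) at the far end, so f₁₁ = f₂₂ = 1.833/EI and f₁₂ = f₂₁ = 0.9167/EI.
Compatibility — zero rotation at each built-in end:
  1.833 M_X + 0.9167 M_Y = 176.2
  0.9167 M_X + 1.833 M_Y = 233.2
Solving the pair gives M_X = 43.37 kN·m and M_Y = 105.5 kN·m (hogging).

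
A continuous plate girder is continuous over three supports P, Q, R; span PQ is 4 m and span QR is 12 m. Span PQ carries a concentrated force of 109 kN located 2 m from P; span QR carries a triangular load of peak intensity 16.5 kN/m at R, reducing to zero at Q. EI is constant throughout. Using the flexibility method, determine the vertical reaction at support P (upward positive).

Insert a hinge at Q; M_Q is the redundant, and each span becomes simply supported.
End slopes at the hinge Q, treating each span as simply supported:
  span PQ: point load 109 at a = 2: Pab(L + a)/(6LEI) = 109/EI
  span QR: triangular load, peak 16.5: 7w₀L³/(360EI) = 554.4/EI
  relative rotation θ_0 = (109 + 554.4)/EI = 663.4/EI
A unit hogging moment at Q produces rotation L₁/(3EI) + L₂/(3EI) = 5.333/EI.
Slope continuity at Q: θ_0 = M_Q·5.333/EI, so M_Q = 663.4/5.333 = 124.4 kN·m (hogging).
Span PQ, ΣM about P with M_Q applied at Q: R_Q^{PQ}·4 = 218 + 124.4, so R_Q^{PQ} = 85.6 kN and R_P = 109 − 85.6 = 23.4 kN.

R_P = 23.4 kN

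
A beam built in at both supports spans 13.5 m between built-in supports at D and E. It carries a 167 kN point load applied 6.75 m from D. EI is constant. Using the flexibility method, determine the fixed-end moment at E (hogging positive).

Release both end moments; the primary structure is a simply-supported span DE with redundants M_D and M_E.
Simple-span end rotations at D and E under the given loads:
  at D: point load 167 at a = 6.75: Pab(L + b)/(6LEI) = 1902/EI
  at E: point load 167 at a = 6.75: Pab(L + a)/(6LEI) = 1902/EI
  θ_D0 = 1902/EI,  θ_E0 = 1902/EI
Flexibility coefficients: a unit moment at one end gives L/(3EI) there and L/(6EI) at the far end, so f₁₁ = f₂₂ = 4.5/EI and f₁₂ = f₂₁ = 2.25/EI.
Compatibility — zero rotation at each built-in end:
  4.5 M_D + 2.25 M_E = 1902
  2.25 M_D + 4.5 M_E = 1902
Solving the pair gives M_D = 281.8 kN·m and M_E = 281.8 kN·m (hogging).

M_E = 281.8 kN·m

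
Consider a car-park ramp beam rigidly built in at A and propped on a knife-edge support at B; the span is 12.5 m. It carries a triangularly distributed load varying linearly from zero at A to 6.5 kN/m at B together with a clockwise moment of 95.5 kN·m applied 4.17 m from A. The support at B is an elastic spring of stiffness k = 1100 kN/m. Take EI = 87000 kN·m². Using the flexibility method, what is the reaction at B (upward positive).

R_B = 25.6 kN

Remove the prop at B; the released (primary) structure is a cantilever built in at A.
Downward deflection at the released point B due to the loads:
  triangular load, peak 6.5 at the free end: 11w₀L⁴/(120EI) = 14547/EI
  clockwise couple 95.5 at a = 4.17: M₀a(2L − a)/(2EI) = 4148/EI
  δ_0 = 18694/EI
Tip deflection under a unit load at B: L³/(3EI) = 651/EI.
With EI = 87000 kN·m²: δ_0 = 0.21488 m and δ_{BB} = 0.007483 m/kN.
Compatibility — the spring shortens by R_B/k under the reaction it provides: δ_0 − R_B·δ_{BB} = R_B/k. With 1/k = 0.000909 m/kN, R_B = δ_0 / (δ_{BB} + 1/k) = 0.21488 / (0.007483 + 0.000909) = 25.6 kN.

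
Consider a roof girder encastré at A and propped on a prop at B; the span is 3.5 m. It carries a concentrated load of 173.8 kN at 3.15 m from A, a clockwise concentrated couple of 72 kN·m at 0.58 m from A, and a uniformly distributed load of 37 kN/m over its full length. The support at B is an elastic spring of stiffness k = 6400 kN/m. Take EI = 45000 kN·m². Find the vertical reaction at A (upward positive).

Remove the prop at B; the released (primary) structure is a cantilever built in at A.
Downward deflection at the released point B due to the loads:
  point load 173.8 at a = 3.15: Pa²(3L − a)/(6EI) = 2113/EI
  clockwise couple 72 at a = 0.58: M₀a(2L − a)/(2EI) = 134/EI
  UDL 37: wL⁴/(8EI) = 694/EI
  δ_0 = 2941/EI
Tip deflection under a unit load at B: L³/(3EI) = 14.29/EI.
With EI = 45000 kN·m²: δ_0 = 0.065348 m and δ_{BB} = 0.000318 m/kN.
Compatibility — the spring shortens by R_B/k under the reaction it provides: δ_0 − R_B·δ_{BB} = R_B/k. With 1/k = 0.000156 m/kN, R_B = δ_0 / (δ_{BB} + 1/k) = 0.065348 / (0.000318 + 0.000156) = 137.9 kN.
Vertical equilibrium: R_A = ΣP − R_B = 303.3 − 137.9 = 165.4 kN.

R_A = 165.4 kN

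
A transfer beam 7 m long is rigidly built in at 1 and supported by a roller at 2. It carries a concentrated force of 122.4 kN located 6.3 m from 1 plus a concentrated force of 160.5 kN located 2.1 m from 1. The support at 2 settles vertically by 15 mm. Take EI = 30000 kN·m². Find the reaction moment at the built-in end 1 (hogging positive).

M_1 = 270.5 kN·m

Choose R_2 as the redundant. The primary structure is the cantilever fixed at 1.
Primary-structure tip deflection at 2 by superposition:
  point load 122.4 at a = 6.3: Pa²(3L − a)/(6EI) = 11902/EI
  point load 160.5 at a = 2.1: Pa²(3L − a)/(6EI) = 2230/EI
  δ_0 = 14132/EI
Tip deflection under a unit load at 2: L³/(3EI) = 114.3/EI.
With EI = 30000 kN·m²: δ_0 = 0.47106 m and δ_{22} = 0.003811 m/kN.
Compatibility — the beam at 2 must follow the support down by 0.015 m: δ_0 − R_2·δ_{22} = 0.015, so R_2 = (0.47106 − 0.015)/0.003811 = 119.7 kN.
Moment equilibrium about 1: M_1 = Σ(load moments about 1) − R_2·L = 1108 − 119.7×7 = 270.5 kN·m.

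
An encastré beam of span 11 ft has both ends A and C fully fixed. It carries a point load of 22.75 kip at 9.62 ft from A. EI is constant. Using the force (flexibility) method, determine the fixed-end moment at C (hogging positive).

Take the two fixed-end moments M_A, M_C as redundants; the released structure is the simple span AC.
On the primary (simply-supported) span, the end slopes from the loading are:
  at A: point load 22.75 at a = 9.62: Pab(L + b)/(6LEI) = 56.65/EI
  at C: point load 22.75 at a = 9.62: Pab(L + a)/(6LEI) = 94.36/EI
  θ_A0 = 56.65/EI,  θ_C0 = 94.36/EI
Flexibility coefficients: a unit moment at one end gives L/(3EI) there and L/(6EI) at the far end, so f₁₁ = f₂₂ = 3.667/EI and f₁₂ = f₂₁ = 1.833/EI.
Compatibility — zero rotation at each built-in end:
  3.667 M_A + 1.833 M_C = 56.65
  1.833 M_A + 3.667 M_C = 94.36
Solving the pair gives M_A = 3.445 kip·ft and M_C = 24.01 kip·ft (hogging).

M_C = 24.01 kip·ft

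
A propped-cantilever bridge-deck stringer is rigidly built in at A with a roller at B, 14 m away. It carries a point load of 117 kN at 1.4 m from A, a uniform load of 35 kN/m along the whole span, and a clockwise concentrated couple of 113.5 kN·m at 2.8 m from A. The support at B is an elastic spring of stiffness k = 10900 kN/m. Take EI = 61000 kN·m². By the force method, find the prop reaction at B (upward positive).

Release the roller at B. Primary structure: cantilever fixed at A.
Deflection at B on the released cantilever, summing each load's contribution:
  point load 117 at a = 1.4: Pa²(3L − a)/(6EI) = 1552/EI
  UDL 35: wL⁴/(8EI) = 168070/EI
  clockwise couple 113.5 at a = 2.8: M₀a(2L − a)/(2EI) = 4004/EI
  δ_0 = 173626/EI
Tip deflection under a unit load at B: L³/(3EI) = 914.7/EI.
With EI = 61000 kN·m²: δ_0 = 2.8463 m and δ_{BB} = 0.014995 m/kN.
Compatibility — the spring shortens by R_B/k under the reaction it provides: δ_0 − R_B·δ_{BB} = R_B/k. With 1/k = 0.000092 m/kN, R_B = δ_0 / (δ_{BB} + 1/k) = 2.8463 / (0.014995 + 0.000092) = 188.7 kN.

R_B = 188.7 kN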